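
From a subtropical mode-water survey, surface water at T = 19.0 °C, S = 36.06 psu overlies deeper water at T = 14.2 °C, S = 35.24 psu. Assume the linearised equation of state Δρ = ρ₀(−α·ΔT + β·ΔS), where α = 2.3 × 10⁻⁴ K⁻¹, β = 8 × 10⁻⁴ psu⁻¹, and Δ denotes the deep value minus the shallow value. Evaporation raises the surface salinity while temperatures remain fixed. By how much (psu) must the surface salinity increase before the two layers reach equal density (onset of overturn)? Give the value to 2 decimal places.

Neutral buoyancy requires −α(T_deep − T_surf) + β(S_deep − S_surf′) = 0.
S_surf′ = S_deep − (α/β)·ΔT = 35.24 − (2.3 × 10⁻⁴/8 × 10⁻⁴)·(-4.8) = 36.6200 psu.
Increase required: 36.6200 − 36.06 = 0.5600 psu.

0.56 psu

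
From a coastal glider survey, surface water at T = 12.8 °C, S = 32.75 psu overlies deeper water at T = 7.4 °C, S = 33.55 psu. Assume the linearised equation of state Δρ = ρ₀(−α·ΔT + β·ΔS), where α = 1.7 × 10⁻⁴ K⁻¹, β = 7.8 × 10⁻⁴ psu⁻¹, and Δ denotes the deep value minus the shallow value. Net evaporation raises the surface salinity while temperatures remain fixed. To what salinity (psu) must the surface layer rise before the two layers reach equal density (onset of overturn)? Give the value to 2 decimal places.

34.73 psu

Neutral buoyancy requires −α(T_deep − T_surf) + β(S_deep − S_surf′) = 0.
S_surf′ = S_deep − (α/β)·ΔT = 33.55 − (1.7 × 10⁻⁴/7.8 × 10⁻⁴)·(-5.4) = 34.7269 psu.
Increase required: 34.7269 − 32.75 = 1.9769 psu.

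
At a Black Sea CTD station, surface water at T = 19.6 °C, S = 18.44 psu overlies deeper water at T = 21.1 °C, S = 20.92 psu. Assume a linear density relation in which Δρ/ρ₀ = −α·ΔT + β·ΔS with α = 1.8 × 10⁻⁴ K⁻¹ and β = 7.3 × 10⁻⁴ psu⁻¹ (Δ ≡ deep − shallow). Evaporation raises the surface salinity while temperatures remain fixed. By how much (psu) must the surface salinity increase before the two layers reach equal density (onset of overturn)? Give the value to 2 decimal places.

Neutral buoyancy requires −α(T_deep − T_surf) + β(S_deep − S_surf′) = 0.
S_surf′ = S_deep − (α/β)·ΔT = 20.92 − (1.8 × 10⁻⁴/7.3 × 10⁻⁴)·(+1.5) = 20.5501 psu.
Increase required: 20.5501 − 18.44 = 2.1101 psu.

2.11 psu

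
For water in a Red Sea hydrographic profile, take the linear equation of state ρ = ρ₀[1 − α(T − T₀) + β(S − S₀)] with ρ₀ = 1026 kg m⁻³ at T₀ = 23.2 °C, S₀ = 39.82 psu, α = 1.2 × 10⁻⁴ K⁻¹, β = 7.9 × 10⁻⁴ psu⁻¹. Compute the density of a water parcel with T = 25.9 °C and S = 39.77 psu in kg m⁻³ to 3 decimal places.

T − T₀ = +2.7 K, S − S₀ = -0.05 psu.
Bracket = 1 − α·(+2.7) + β·(-0.05) = 1 + (-3.635 × 10⁻⁴) = 0.9996365.
ρ = 1026 × 0.9996365 = 1025.627 kg m⁻³.

1025.627 kg m⁻³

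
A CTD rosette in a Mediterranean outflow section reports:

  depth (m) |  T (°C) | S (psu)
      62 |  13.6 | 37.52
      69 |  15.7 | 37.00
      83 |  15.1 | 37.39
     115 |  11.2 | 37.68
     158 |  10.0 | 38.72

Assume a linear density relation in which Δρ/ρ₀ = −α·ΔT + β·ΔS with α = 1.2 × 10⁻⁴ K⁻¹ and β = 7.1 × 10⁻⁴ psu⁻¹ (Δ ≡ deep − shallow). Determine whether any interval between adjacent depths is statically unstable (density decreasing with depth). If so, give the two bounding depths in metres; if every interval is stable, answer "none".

Evaluate Δρ/ρ₀ = −αΔT + βΔS across each adjacent pair:
  62–69 m: −αΔT+βΔS = −(1.2 × 10⁻⁴)(+2.1)+(7.1 × 10⁻⁴)(-0.52) = -6.2 × 10⁻⁴ → UNSTABLE
  69–83 m: −αΔT+βΔS = −(1.2 × 10⁻⁴)(-0.6)+(7.1 × 10⁻⁴)(+0.39) = 3.5 × 10⁻⁴ → stable
  83–115 m: −αΔT+βΔS = −(1.2 × 10⁻⁴)(-3.9)+(7.1 × 10⁻⁴)(+0.29) = 6.7 × 10⁻⁴ → stable
  115–158 m: −αΔT+βΔS = −(1.2 × 10⁻⁴)(-1.2)+(7.1 × 10⁻⁴)(+1.04) = 8.8 × 10⁻⁴ → stable
The 62–69 m interval has Δρ < 0: lighter water underlies denser water.

62–69 m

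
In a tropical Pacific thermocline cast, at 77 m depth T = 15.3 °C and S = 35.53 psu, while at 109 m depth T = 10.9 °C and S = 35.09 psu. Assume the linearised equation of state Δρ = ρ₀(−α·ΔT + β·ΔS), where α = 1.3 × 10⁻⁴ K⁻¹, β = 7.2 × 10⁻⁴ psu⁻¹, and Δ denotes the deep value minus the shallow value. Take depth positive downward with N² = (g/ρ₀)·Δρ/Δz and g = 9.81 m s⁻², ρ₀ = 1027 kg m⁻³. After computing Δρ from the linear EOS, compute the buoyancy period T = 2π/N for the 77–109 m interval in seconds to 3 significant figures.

710 s

ΔT = -4.4 K, ΔS = -0.44 psu (deep − shallow).
Δρ/ρ₀ = −αΔT + βΔS = 5.72 × 10⁻⁴ − 3.168 × 10⁻⁴ = 2.552 × 10⁻⁴, so Δρ ≈ 0.2621 kg m⁻³.
N² = (g/ρ₀)·Δρ/Δz = g·(Δρ/ρ₀)/Δz = 9.81 × 2.552 × 10⁻⁴ / 32 = 7.8235 × 10⁻⁵ s⁻².
N = √(7.8235 × 10⁻⁵) = 8.8451 × 10⁻³ rad s⁻¹ → T = 2π/N = 710.36 s ≈ 710 s.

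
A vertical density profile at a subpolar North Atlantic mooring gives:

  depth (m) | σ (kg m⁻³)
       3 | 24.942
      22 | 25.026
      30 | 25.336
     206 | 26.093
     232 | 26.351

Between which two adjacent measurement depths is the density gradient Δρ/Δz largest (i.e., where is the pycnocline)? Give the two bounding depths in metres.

Compute the density gradient over each adjacent pair:
  3–22 m: Δρ/Δz = 0.084/19 = 4.4 × 10⁻³ kg m⁻⁴
  22–30 m: Δρ/Δz = 0.310/8 = 0.039 kg m⁻⁴
  30–206 m: Δρ/Δz = 0.757/176 = 4.3 × 10⁻³ kg m⁻⁴
  206–232 m: Δρ/Δz = 0.258/26 = 9.9 × 10⁻³ kg m⁻⁴
The largest gradient is in the 22–30 m interval — the pycnocline.

22–30 m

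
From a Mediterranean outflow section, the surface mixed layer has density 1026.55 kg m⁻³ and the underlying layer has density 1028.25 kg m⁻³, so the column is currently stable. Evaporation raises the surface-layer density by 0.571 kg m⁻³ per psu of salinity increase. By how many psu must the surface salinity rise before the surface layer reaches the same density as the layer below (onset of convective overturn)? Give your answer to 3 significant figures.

2.98 psu

Density deficit of the surface layer: 1028.25 − 1026.55 = 1.7 kg m⁻³.
Required change = 1.7 / 0.571 = 2.98 psu.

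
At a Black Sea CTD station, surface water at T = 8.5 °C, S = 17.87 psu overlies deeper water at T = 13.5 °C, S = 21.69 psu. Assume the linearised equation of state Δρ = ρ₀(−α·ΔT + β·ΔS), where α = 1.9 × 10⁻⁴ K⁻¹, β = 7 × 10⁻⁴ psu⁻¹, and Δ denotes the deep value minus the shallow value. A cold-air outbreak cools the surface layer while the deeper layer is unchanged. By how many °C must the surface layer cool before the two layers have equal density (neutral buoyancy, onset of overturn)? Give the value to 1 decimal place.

Neutral buoyancy requires Δρ = 0, i.e. −α(T_deep − T_surf′) + β(S_deep − S_surf) = 0.
T_surf′ = T_deep − (β/α)·ΔS = 13.5 − (7 × 10⁻⁴/1.9 × 10⁻⁴)·(+3.82) = -0.574 °C.
Cooling required: 8.5 − (-0.574) = 9.074 °C.

9.1 °C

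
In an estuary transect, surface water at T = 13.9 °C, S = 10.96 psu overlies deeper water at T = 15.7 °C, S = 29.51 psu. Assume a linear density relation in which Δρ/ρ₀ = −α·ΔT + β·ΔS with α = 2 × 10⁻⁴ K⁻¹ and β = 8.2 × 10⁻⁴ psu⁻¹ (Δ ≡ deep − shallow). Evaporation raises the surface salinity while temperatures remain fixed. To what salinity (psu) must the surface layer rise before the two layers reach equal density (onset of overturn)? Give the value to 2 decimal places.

29.07 psu

Neutral buoyancy requires −α(T_deep − T_surf) + β(S_deep − S_surf′) = 0.
S_surf′ = S_deep − (α/β)·ΔT = 29.51 − (2 × 10⁻⁴/8.2 × 10⁻⁴)·(+1.8) = 29.0710 psu.
Increase required: 29.0710 − 10.96 = 18.1110 psu.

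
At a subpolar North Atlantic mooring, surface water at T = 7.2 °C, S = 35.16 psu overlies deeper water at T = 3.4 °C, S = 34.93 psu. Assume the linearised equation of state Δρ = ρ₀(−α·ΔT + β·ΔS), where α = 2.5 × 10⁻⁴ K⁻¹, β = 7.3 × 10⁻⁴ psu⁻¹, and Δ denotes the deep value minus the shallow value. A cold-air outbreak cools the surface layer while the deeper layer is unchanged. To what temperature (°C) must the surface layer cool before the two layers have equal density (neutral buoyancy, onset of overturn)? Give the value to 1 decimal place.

4.1 °C

Neutral buoyancy requires Δρ = 0, i.e. −α(T_deep − T_surf′) + β(S_deep − S_surf) = 0.
T_surf′ = T_deep − (β/α)·ΔS = 3.4 − (7.3 × 10⁻⁴/2.5 × 10⁻⁴)·(-0.23) = 4.072 °C.
Cooling required: 7.2 − (4.072) = 3.128 °C.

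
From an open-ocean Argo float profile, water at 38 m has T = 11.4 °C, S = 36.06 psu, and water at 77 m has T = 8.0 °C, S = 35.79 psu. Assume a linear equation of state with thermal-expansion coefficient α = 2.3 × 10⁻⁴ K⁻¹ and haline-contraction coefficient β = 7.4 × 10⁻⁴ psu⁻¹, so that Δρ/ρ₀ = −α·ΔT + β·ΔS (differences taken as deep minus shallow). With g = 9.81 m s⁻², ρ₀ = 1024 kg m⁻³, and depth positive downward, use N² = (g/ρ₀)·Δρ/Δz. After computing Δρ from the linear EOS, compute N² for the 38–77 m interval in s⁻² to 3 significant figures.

1.46 × 10⁻⁴ s⁻²

ΔT = -3.4 K, ΔS = -0.27 psu (deep − shallow).
Δρ/ρ₀ = −αΔT + βΔS = 7.82 × 10⁻⁴ − 1.998 × 10⁻⁴ = 5.822 × 10⁻⁴, so Δρ ≈ 0.5962 kg m⁻³.
N² = (g/ρ₀)·Δρ/Δz = g·(Δρ/ρ₀)/Δz = 9.81 × 5.822 × 10⁻⁴ / 39 = 1.4645 × 10⁻⁴ s⁻² ≈ 1.46 × 10⁻⁴ s⁻².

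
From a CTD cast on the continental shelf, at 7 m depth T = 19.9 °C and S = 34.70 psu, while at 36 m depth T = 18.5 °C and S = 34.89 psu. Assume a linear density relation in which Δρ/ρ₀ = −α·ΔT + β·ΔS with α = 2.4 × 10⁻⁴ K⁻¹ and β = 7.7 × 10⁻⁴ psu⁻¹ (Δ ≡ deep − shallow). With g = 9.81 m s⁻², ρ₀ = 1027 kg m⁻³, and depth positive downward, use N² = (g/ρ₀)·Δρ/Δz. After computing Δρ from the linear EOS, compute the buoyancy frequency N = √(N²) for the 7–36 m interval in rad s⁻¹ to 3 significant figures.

ΔT = -1.4 K, ΔS = +0.19 psu (deep − shallow).
Δρ/ρ₀ = −αΔT + βΔS = 3.36 × 10⁻⁴ + 1.463 × 10⁻⁴ = 4.823 × 10⁻⁴, so Δρ ≈ 0.4953 kg m⁻³.
N² = (g/ρ₀)·Δρ/Δz = g·(Δρ/ρ₀)/Δz = 9.81 × 4.823 × 10⁻⁴ / 29 = 1.6315 × 10⁻⁴ s⁻².
N = √(1.6315 × 10⁻⁴) = 0.012773 rad s⁻¹ ≈ 0.0128 rad s⁻¹.

0.0128 rad s⁻¹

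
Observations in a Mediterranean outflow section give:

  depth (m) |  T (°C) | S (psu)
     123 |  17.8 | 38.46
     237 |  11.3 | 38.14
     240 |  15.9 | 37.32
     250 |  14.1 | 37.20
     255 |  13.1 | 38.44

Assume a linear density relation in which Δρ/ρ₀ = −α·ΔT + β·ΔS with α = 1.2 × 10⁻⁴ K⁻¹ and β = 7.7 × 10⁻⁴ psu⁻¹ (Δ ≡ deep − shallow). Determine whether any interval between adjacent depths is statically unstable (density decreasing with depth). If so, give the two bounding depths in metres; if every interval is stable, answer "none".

237–240 m

Evaluate Δρ/ρ₀ = −αΔT + βΔS across each adjacent pair:
  123–237 m: −αΔT+βΔS = −(1.2 × 10⁻⁴)(-6.5)+(7.7 × 10⁻⁴)(-0.32) = 5.3 × 10⁻⁴ → stable
  237–240 m: −αΔT+βΔS = −(1.2 × 10⁻⁴)(+4.6)+(7.7 × 10⁻⁴)(-0.82) = -1.2 × 10⁻³ → UNSTABLE
  240–250 m: −αΔT+βΔS = −(1.2 × 10⁻⁴)(-1.8)+(7.7 × 10⁻⁴)(-0.12) = 1.2 × 10⁻⁴ → stable
  250–255 m: −αΔT+βΔS = −(1.2 × 10⁻⁴)(-1.0)+(7.7 × 10⁻⁴)(+1.24) = 1.1 × 10⁻³ → stable
The 237–240 m interval has Δρ < 0: lighter water underlies denser water.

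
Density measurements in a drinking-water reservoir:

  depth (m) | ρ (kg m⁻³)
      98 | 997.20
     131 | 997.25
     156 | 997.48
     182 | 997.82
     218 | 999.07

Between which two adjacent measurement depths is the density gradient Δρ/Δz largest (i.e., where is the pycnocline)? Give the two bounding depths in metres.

Compute the density gradient over each adjacent pair:
  98–131 m: Δρ/Δz = 0.05/33 = 1.5 × 10⁻³ kg m⁻⁴
  131–156 m: Δρ/Δz = 0.23/25 = 9.2 × 10⁻³ kg m⁻⁴
  156–182 m: Δρ/Δz = 0.34/26 = 0.013 kg m⁻⁴
  182–218 m: Δρ/Δz = 1.25/36 = 0.035 kg m⁻⁴
The largest gradient is in the 182–218 m interval — the pycnocline.

182–218 m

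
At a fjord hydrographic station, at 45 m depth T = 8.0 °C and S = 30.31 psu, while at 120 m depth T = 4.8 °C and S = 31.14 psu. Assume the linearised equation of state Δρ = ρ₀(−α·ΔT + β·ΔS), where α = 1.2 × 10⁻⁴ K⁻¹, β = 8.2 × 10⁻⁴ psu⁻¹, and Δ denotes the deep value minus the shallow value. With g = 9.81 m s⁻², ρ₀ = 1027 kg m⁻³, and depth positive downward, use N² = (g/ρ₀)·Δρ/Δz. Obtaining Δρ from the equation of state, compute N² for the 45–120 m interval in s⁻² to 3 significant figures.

ΔT = -3.2 K, ΔS = +0.83 psu (deep − shallow).
Δρ/ρ₀ = −αΔT + βΔS = 3.84 × 10⁻⁴ + 6.806 × 10⁻⁴ = 1.0646 × 10⁻³, so Δρ ≈ 1.093 kg m⁻³.
N² = (g/ρ₀)·Δρ/Δz = g·(Δρ/ρ₀)/Δz = 9.81 × 1.0646 × 10⁻³ / 75 = 1.3925 × 10⁻⁴ s⁻² ≈ 1.39 × 10⁻⁴ s⁻².

1.39 × 10⁻⁴ s⁻²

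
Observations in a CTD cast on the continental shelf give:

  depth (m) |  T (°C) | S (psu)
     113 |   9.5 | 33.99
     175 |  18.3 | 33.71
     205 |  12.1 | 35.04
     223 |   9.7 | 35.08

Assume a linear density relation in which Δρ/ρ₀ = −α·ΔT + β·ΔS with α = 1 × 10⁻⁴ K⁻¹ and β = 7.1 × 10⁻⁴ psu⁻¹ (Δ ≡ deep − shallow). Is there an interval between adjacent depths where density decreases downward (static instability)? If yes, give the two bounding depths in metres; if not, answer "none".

113–175 m

Evaluate Δρ/ρ₀ = −αΔT + βΔS across each adjacent pair:
  113–175 m: −αΔT+βΔS = −(1 × 10⁻⁴)(+8.8)+(7.1 × 10⁻⁴)(-0.28) = -1.1 × 10⁻³ → UNSTABLE
  175–205 m: −αΔT+βΔS = −(1 × 10⁻⁴)(-6.2)+(7.1 × 10⁻⁴)(+1.33) = 1.6 × 10⁻³ → stable
  205–223 m: −αΔT+βΔS = −(1 × 10⁻⁴)(-2.4)+(7.1 × 10⁻⁴)(+0.04) = 2.7 × 10⁻⁴ → stable
The 113–175 m interval has Δρ < 0: lighter water underlies denser water.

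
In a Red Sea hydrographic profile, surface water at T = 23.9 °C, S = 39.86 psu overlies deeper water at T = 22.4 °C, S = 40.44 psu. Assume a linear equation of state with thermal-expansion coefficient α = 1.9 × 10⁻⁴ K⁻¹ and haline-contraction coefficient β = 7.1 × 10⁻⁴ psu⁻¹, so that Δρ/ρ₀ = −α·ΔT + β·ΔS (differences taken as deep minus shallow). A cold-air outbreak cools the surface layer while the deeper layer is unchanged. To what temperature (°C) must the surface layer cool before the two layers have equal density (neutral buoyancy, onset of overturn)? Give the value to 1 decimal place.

Neutral buoyancy requires Δρ = 0, i.e. −α(T_deep − T_surf′) + β(S_deep − S_surf) = 0.
T_surf′ = T_deep − (β/α)·ΔS = 22.4 − (7.1 × 10⁻⁴/1.9 × 10⁻⁴)·(+0.58) = 20.233 °C.
Cooling required: 23.9 − (20.233) = 3.667 °C.

20.2 °C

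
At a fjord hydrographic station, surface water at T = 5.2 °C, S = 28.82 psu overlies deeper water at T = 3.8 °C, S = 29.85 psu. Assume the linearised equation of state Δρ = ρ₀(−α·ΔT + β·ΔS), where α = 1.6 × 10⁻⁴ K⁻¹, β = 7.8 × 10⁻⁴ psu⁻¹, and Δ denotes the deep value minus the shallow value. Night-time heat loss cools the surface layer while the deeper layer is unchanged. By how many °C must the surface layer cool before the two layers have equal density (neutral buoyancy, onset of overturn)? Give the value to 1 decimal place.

6.4 °C

Neutral buoyancy requires Δρ = 0, i.e. −α(T_deep − T_surf′) + β(S_deep − S_surf) = 0.
T_surf′ = T_deep − (β/α)·ΔS = 3.8 − (7.8 × 10⁻⁴/1.6 × 10⁻⁴)·(+1.03) = -1.221 °C.
Cooling required: 5.2 − (-1.221) = 6.421 °C.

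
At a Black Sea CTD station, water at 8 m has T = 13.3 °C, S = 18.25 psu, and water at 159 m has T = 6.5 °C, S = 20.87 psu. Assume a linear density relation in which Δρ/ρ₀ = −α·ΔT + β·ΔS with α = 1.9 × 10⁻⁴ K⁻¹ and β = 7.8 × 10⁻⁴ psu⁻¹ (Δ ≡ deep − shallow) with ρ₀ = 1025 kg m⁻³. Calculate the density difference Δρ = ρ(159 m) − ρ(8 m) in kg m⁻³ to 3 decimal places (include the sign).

+3.419 kg m⁻³

ΔT = -6.8 K, ΔS = +2.62 psu (deep − shallow).
Δρ/ρ₀ = −(1.9 × 10⁻⁴)(-6.8) + (7.8 × 10⁻⁴)(+2.62) = 3.3356 × 10⁻³.
Δρ = 1025 × (3.3356 × 10⁻³) = +3.419 kg m⁻³.
Positive Δρ: denser below, stable.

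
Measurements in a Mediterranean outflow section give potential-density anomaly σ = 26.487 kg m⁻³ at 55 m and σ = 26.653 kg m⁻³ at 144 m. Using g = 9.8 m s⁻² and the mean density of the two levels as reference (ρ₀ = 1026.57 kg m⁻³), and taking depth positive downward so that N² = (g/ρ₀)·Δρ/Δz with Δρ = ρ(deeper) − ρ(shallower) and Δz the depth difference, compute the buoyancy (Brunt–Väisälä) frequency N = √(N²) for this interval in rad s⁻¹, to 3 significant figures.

Δρ = 1026.653 − 1026.487 = 0.166 kg m⁻³ over Δz = 144 − 55 = 89 m.
N² = (9.8/1026.57) × (0.166/89) = 1.7806 × 10⁻⁵ s⁻².
N = √(1.7806 × 10⁻⁵) = 4.2197 × 10⁻³ rad s⁻¹ ≈ 4.22 × 10⁻³ rad s⁻¹.

4.22 × 10⁻³ rad s⁻¹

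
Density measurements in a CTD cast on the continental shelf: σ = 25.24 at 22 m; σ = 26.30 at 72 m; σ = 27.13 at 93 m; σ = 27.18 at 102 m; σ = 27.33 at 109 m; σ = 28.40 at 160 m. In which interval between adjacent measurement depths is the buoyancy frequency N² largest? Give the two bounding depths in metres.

Compute the density gradient over each adjacent pair:
  22–72 m: Δρ/Δz = 1.06/50 = 0.021 kg m⁻⁴
  72–93 m: Δρ/Δz = 0.83/21 = 0.040 kg m⁻⁴
  93–102 m: Δρ/Δz = 0.05/9 = 5.6 × 10⁻³ kg m⁻⁴
  102–109 m: Δρ/Δz = 0.15/7 = 0.021 kg m⁻⁴
  109–160 m: Δρ/Δz = 1.07/51 = 0.021 kg m⁻⁴
The largest gradient is in the 72–93 m interval — the pycnocline.

72–93 m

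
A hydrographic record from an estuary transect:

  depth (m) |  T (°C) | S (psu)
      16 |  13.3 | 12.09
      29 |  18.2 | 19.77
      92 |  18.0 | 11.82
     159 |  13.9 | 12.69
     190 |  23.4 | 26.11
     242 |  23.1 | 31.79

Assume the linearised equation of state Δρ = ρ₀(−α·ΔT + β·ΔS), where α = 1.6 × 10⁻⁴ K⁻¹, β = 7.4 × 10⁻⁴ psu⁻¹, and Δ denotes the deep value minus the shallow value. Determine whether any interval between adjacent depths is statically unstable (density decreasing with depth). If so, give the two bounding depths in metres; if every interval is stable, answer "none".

29–92 m

Evaluate Δρ/ρ₀ = −αΔT + βΔS across each adjacent pair:
  16–29 m: −αΔT+βΔS = −(1.6 × 10⁻⁴)(+4.9)+(7.4 × 10⁻⁴)(+7.68) = 4.9 × 10⁻³ → stable
  29–92 m: −αΔT+βΔS = −(1.6 × 10⁻⁴)(-0.2)+(7.4 × 10⁻⁴)(-7.95) = -5.9 × 10⁻³ → UNSTABLE
  92–159 m: −αΔT+βΔS = −(1.6 × 10⁻⁴)(-4.1)+(7.4 × 10⁻⁴)(+0.87) = 1.3 × 10⁻³ → stable
  159–190 m: −αΔT+βΔS = −(1.6 × 10⁻⁴)(+9.5)+(7.4 × 10⁻⁴)(+13.42) = 8.4 × 10⁻³ → stable
  190–242 m: −αΔT+βΔS = −(1.6 × 10⁻⁴)(-0.3)+(7.4 × 10⁻⁴)(+5.68) = 4.3 × 10⁻³ → stable
The 29–92 m interval has Δρ < 0: lighter water underlies denser water.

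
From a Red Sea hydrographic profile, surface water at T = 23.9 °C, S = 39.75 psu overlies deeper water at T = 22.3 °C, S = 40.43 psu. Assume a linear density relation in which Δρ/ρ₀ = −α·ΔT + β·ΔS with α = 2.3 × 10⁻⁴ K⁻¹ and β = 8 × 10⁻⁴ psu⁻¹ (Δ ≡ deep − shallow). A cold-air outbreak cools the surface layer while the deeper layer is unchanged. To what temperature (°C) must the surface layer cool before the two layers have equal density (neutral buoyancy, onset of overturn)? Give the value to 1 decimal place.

19.9 °C

Neutral buoyancy requires Δρ = 0, i.e. −α(T_deep − T_surf′) + β(S_deep − S_surf) = 0.
T_surf′ = T_deep − (β/α)·ΔS = 22.3 − (8 × 10⁻⁴/2.3 × 10⁻⁴)·(+0.68) = 19.935 °C.
Cooling required: 23.9 − (19.935) = 3.965 °C.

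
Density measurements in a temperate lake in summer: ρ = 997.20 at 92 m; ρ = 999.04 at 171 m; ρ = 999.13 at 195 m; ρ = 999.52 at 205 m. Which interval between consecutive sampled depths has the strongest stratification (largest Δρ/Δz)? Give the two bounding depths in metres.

195–205 m

Compute the density gradient over each adjacent pair:
  92–171 m: Δρ/Δz = 1.84/79 = 0.023 kg m⁻⁴
  171–195 m: Δρ/Δz = 0.09/24 = 3.7 × 10⁻³ kg m⁻⁴
  195–205 m: Δρ/Δz = 0.39/10 = 0.039 kg m⁻⁴
The largest gradient is in the 195–205 m interval — the pycnocline.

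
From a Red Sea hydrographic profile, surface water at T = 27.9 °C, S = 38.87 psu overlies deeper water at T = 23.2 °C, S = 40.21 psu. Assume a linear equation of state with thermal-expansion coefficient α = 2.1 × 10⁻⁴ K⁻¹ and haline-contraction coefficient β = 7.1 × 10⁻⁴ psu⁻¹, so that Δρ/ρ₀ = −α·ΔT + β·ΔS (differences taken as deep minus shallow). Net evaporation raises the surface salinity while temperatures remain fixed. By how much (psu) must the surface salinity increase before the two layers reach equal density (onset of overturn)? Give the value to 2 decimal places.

2.73 psu

Neutral buoyancy requires −α(T_deep − T_surf) + β(S_deep − S_surf′) = 0.
S_surf′ = S_deep − (α/β)·ΔT = 40.21 − (2.1 × 10⁻⁴/7.1 × 10⁻⁴)·(-4.7) = 41.6001 psu.
Increase required: 41.6001 − 38.87 = 2.7301 psu.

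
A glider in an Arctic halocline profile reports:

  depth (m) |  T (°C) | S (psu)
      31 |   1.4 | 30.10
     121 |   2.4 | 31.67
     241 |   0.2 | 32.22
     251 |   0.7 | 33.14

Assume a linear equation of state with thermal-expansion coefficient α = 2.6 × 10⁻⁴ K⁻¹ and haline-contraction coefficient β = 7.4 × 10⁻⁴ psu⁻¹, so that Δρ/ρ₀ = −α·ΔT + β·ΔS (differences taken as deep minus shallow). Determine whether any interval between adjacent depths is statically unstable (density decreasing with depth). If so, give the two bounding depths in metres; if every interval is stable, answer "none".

Evaluate Δρ/ρ₀ = −αΔT + βΔS across each adjacent pair:
  31–121 m: −αΔT+βΔS = −(2.6 × 10⁻⁴)(+1.0)+(7.4 × 10⁻⁴)(+1.57) = 9.0 × 10⁻⁴ → stable
  121–241 m: −αΔT+βΔS = −(2.6 × 10⁻⁴)(-2.2)+(7.4 × 10⁻⁴)(+0.55) = 9.8 × 10⁻⁴ → stable
  241–251 m: −αΔT+βΔS = −(2.6 × 10⁻⁴)(+0.5)+(7.4 × 10⁻⁴)(+0.92) = 5.5 × 10⁻⁴ → stable
Every interval has Δρ > 0: the column is stably stratified throughout.

none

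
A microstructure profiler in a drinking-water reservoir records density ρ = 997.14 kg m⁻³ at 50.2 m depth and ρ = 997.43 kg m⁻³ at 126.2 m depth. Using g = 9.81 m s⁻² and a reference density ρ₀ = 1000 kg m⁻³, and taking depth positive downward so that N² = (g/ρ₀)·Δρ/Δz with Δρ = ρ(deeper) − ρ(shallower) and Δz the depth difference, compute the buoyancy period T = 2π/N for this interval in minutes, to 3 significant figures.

Δρ = 997.43 − 997.14 = 0.29 kg m⁻³ over Δz = 126.2 − 50.2 = 76 m.
N² = (9.81/1000) × (0.29/76) = 3.7433 × 10⁻⁵ s⁻².
N = √(3.7433 × 10⁻⁵) = 6.1183 × 10⁻³ rad s⁻¹, so T = 2π/N = 1.0269 × 10³ s = 17.115 min ≈ 17.1 min.

17.1 min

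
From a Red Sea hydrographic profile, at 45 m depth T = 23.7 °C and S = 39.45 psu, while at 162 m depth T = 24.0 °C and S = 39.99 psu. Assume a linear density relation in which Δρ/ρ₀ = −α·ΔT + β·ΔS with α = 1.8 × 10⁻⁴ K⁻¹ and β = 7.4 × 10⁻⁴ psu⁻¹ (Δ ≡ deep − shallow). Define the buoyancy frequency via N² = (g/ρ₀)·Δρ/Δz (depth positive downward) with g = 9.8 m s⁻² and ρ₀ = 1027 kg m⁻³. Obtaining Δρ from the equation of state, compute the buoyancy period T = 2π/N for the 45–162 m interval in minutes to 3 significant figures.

ΔT = +0.3 K, ΔS = +0.54 psu (deep − shallow).
Δρ/ρ₀ = −αΔT + βΔS = -5.40 × 10⁻⁵ + 3.996 × 10⁻⁴ = 3.456 × 10⁻⁴, so Δρ ≈ 0.3549 kg m⁻³.
N² = (g/ρ₀)·Δρ/Δz = g·(Δρ/ρ₀)/Δz = 9.8 × 3.456 × 10⁻⁴ / 117 = 2.8948 × 10⁻⁵ s⁻².
N = √(2.8948 × 10⁻⁵) = 5.3803 × 10⁻³ rad s⁻¹ → T = 2π/N = 1.1678 × 10³ s = 19.463 min ≈ 19.5 min.

19.5 min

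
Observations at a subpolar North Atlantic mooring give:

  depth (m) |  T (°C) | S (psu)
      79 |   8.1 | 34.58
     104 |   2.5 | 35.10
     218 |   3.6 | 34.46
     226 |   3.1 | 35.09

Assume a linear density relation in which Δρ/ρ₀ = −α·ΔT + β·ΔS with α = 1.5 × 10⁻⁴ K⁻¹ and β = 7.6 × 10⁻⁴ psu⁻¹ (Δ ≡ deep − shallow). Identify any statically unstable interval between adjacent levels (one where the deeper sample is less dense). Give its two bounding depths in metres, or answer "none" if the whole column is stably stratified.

104–218 m

Evaluate Δρ/ρ₀ = −αΔT + βΔS across each adjacent pair:
  79–104 m: −αΔT+βΔS = −(1.5 × 10⁻⁴)(-5.6)+(7.6 × 10⁻⁴)(+0.52) = 1.2 × 10⁻³ → stable
  104–218 m: −αΔT+βΔS = −(1.5 × 10⁻⁴)(+1.1)+(7.6 × 10⁻⁴)(-0.64) = -6.5 × 10⁻⁴ → UNSTABLE
  218–226 m: −αΔT+βΔS = −(1.5 × 10⁻⁴)(-0.5)+(7.6 × 10⁻⁴)(+0.63) = 5.5 × 10⁻⁴ → stable
The 104–218 m interval has Δρ < 0: lighter water underlies denser water.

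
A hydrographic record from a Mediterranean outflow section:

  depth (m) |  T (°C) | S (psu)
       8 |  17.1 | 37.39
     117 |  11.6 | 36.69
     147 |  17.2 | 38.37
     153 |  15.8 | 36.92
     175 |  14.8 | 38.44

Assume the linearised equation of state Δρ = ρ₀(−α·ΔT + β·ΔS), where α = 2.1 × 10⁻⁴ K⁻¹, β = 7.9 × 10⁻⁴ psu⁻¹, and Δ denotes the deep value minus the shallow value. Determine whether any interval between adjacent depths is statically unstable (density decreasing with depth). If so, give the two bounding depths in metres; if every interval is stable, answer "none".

Evaluate Δρ/ρ₀ = −αΔT + βΔS across each adjacent pair:
  8–117 m: −αΔT+βΔS = −(2.1 × 10⁻⁴)(-5.5)+(7.9 × 10⁻⁴)(-0.70) = 6.0 × 10⁻⁴ → stable
  117–147 m: −αΔT+βΔS = −(2.1 × 10⁻⁴)(+5.6)+(7.9 × 10⁻⁴)(+1.68) = 1.5 × 10⁻⁴ → stable
  147–153 m: −αΔT+βΔS = −(2.1 × 10⁻⁴)(-1.4)+(7.9 × 10⁻⁴)(-1.45) = -8.5 × 10⁻⁴ → UNSTABLE
  153–175 m: −αΔT+βΔS = −(2.1 × 10⁻⁴)(-1.0)+(7.9 × 10⁻⁴)(+1.52) = 1.4 × 10⁻³ → stable
The 147–153 m interval has Δρ < 0: lighter water underlies denser water.

147–153 m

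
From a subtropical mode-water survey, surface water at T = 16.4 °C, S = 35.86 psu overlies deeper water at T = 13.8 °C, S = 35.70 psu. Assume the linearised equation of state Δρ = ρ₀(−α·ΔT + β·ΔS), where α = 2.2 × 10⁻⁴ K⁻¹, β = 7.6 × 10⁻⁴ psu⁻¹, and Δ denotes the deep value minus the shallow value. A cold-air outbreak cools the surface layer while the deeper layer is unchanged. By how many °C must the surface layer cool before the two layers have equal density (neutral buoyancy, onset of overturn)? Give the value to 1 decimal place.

2.0 °C

Neutral buoyancy requires Δρ = 0, i.e. −α(T_deep − T_surf′) + β(S_deep − S_surf) = 0.
T_surf′ = T_deep − (β/α)·ΔS = 13.8 − (7.6 × 10⁻⁴/2.2 × 10⁻⁴)·(-0.16) = 14.353 °C.
Cooling required: 16.4 − (14.353) = 2.047 °C.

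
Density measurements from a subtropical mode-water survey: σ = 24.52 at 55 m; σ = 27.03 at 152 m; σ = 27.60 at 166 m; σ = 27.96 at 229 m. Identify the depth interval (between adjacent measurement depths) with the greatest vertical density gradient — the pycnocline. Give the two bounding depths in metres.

Compute the density gradient over each adjacent pair:
  55–152 m: Δρ/Δz = 2.51/97 = 0.026 kg m⁻⁴
  152–166 m: Δρ/Δz = 0.57/14 = 0.041 kg m⁻⁴
  166–229 m: Δρ/Δz = 0.36/63 = 5.7 × 10⁻³ kg m⁻⁴
The largest gradient is in the 152–166 m interval — the pycnocline.

152–166 m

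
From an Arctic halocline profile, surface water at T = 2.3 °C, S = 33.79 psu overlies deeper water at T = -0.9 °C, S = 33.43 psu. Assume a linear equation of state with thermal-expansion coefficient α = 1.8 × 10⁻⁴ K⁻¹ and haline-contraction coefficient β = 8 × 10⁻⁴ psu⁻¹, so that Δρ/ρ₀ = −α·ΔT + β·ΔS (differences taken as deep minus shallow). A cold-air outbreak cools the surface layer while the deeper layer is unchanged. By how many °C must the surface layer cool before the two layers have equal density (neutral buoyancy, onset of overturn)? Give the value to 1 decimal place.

Neutral buoyancy requires Δρ = 0, i.e. −α(T_deep − T_surf′) + β(S_deep − S_surf) = 0.
T_surf′ = T_deep − (β/α)·ΔS = -0.9 − (8 × 10⁻⁴/1.8 × 10⁻⁴)·(-0.36) = 0.700 °C.
Cooling required: 2.3 − (0.700) = 1.600 °C.

1.6 °C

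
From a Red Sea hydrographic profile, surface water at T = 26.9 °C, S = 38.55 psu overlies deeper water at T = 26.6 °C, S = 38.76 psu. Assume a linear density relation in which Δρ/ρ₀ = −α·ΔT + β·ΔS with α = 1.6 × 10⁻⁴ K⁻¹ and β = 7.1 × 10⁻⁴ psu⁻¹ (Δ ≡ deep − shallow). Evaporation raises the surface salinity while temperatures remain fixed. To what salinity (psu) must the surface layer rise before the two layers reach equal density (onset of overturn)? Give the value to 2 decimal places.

38.83 psu

Neutral buoyancy requires −α(T_deep − T_surf) + β(S_deep − S_surf′) = 0.
S_surf′ = S_deep − (α/β)·ΔT = 38.76 − (1.6 × 10⁻⁴/7.1 × 10⁻⁴)·(-0.3) = 38.8276 psu.
Increase required: 38.8276 − 38.55 = 0.2776 psu.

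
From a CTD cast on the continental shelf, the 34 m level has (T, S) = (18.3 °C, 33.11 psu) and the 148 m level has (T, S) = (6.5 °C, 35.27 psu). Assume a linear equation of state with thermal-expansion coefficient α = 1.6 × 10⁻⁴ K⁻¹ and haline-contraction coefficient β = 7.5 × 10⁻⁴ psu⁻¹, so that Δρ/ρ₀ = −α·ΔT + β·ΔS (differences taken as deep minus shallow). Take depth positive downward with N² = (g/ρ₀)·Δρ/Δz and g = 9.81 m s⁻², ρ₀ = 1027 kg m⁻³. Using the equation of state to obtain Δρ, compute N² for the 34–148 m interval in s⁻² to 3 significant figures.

3.02 × 10⁻⁴ s⁻²

ΔT = -11.8 K, ΔS = +2.16 psu (deep − shallow).
Δρ/ρ₀ = −αΔT + βΔS = 1.888 × 10⁻³ + 1.62 × 10⁻³ = 3.508 × 10⁻³, so Δρ ≈ 3.603 kg m⁻³.
N² = (g/ρ₀)·Δρ/Δz = g·(Δρ/ρ₀)/Δz = 9.81 × 3.508 × 10⁻³ / 114 = 3.0187 × 10⁻⁴ s⁻² ≈ 3.02 × 10⁻⁴ s⁻².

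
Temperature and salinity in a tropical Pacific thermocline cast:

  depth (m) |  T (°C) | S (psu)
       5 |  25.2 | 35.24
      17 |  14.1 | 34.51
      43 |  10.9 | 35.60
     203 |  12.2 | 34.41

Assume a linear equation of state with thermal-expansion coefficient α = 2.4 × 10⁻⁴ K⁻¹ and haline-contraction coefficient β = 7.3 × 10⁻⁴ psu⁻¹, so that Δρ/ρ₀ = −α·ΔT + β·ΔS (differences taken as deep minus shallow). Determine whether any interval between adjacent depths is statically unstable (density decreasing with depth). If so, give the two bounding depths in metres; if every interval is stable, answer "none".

Evaluate Δρ/ρ₀ = −αΔT + βΔS across each adjacent pair:
  5–17 m: −αΔT+βΔS = −(2.4 × 10⁻⁴)(-11.1)+(7.3 × 10⁻⁴)(-0.73) = 2.1 × 10⁻³ → stable
  17–43 m: −αΔT+βΔS = −(2.4 × 10⁻⁴)(-3.2)+(7.3 × 10⁻⁴)(+1.09) = 1.6 × 10⁻³ → stable
  43–203 m: −αΔT+βΔS = −(2.4 × 10⁻⁴)(+1.3)+(7.3 × 10⁻⁴)(-1.19) = -1.2 × 10⁻³ → UNSTABLE
The 43–203 m interval has Δρ < 0: lighter water underlies denser water.

43–203 m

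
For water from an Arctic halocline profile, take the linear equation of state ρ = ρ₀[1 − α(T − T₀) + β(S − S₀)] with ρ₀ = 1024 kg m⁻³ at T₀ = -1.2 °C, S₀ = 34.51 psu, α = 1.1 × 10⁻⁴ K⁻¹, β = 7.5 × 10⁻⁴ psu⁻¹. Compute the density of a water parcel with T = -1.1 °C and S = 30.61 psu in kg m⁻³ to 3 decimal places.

T − T₀ = +0.1 K, S − S₀ = -3.90 psu.
Bracket = 1 − α·(+0.1) + β·(-3.90) = 1 + (-2.936 × 10⁻³) = 0.9970640.
ρ = 1024 × 0.9970640 = 1020.994 kg m⁻³.

1020.994 kg m⁻³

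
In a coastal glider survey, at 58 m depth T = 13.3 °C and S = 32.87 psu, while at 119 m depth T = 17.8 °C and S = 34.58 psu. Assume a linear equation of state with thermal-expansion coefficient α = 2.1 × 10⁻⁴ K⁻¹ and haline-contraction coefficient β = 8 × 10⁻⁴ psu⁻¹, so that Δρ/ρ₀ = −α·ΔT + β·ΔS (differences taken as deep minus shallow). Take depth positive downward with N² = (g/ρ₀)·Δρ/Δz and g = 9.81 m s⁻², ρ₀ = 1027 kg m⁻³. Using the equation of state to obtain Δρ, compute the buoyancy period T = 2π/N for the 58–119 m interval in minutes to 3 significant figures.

12.7 min

ΔT = +4.5 K, ΔS = +1.71 psu (deep − shallow).
Δρ/ρ₀ = −αΔT + βΔS = -9.45 × 10⁻⁴ + 1.368 × 10⁻³ = 4.23 × 10⁻⁴, so Δρ ≈ 0.4344 kg m⁻³.
N² = (g/ρ₀)·Δρ/Δz = g·(Δρ/ρ₀)/Δz = 9.81 × 4.23 × 10⁻⁴ / 61 = 6.8027 × 10⁻⁵ s⁻².
N = √(6.8027 × 10⁻⁵) = 8.2478 × 10⁻³ rad s⁻¹ → T = 2π/N = 761.80 s = 12.697 min ≈ 12.7 min.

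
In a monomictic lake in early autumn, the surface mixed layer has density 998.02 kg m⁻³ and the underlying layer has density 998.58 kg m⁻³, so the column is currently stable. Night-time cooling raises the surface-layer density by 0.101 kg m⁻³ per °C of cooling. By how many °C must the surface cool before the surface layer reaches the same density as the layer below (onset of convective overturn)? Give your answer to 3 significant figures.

Density deficit of the surface layer: 998.58 − 998.02 = 0.56 kg m⁻³.
Required change = 0.56 / 0.101 = 5.54 °C.

5.54 °C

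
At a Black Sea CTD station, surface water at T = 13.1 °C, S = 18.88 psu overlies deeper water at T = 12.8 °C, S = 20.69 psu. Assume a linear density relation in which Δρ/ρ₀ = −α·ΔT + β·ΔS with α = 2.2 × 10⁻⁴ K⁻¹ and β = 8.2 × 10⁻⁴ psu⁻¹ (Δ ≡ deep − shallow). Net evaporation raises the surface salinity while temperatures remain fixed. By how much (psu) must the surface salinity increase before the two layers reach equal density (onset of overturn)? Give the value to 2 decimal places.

1.89 psu

Neutral buoyancy requires −α(T_deep − T_surf) + β(S_deep − S_surf′) = 0.
S_surf′ = S_deep − (α/β)·ΔT = 20.69 − (2.2 × 10⁻⁴/8.2 × 10⁻⁴)·(-0.3) = 20.7705 psu.
Increase required: 20.7705 − 18.88 = 1.8905 psu.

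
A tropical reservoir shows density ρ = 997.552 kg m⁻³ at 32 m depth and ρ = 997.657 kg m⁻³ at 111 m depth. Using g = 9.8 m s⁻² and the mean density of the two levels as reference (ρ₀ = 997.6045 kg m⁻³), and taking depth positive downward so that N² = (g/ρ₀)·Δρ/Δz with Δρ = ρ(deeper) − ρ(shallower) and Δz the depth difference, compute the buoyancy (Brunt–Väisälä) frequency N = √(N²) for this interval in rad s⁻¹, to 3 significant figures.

3.61 × 10⁻³ rad s⁻¹

Δρ = 997.657 − 997.552 = 0.105 kg m⁻³ over Δz = 111 − 32 = 79 m.
N² = (9.8/997.6045) × (0.105/79) = 1.3057 × 10⁻⁵ s⁻².
N = √(1.3057 × 10⁻⁵) = 3.6134 × 10⁻³ rad s⁻¹ ≈ 3.61 × 10⁻³ rad s⁻¹.
N² > 0, so the interval is statically stable.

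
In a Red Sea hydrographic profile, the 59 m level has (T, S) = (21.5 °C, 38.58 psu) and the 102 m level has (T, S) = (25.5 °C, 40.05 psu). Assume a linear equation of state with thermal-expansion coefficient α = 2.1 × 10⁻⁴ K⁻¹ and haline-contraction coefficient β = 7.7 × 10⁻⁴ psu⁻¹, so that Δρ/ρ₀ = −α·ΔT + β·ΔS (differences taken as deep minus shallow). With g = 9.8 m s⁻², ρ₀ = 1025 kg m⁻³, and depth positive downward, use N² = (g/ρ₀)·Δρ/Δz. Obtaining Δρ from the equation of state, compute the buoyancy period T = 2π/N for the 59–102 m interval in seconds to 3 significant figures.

770 s

ΔT = +4.0 K, ΔS = +1.47 psu (deep − shallow).
Δρ/ρ₀ = −αΔT + βΔS = -8.40 × 10⁻⁴ + 1.1319 × 10⁻³ = 2.919 × 10⁻⁴, so Δρ ≈ 0.2992 kg m⁻³.
N² = (g/ρ₀)·Δρ/Δz = g·(Δρ/ρ₀)/Δz = 9.8 × 2.919 × 10⁻⁴ / 43 = 6.6526 × 10⁻⁵ s⁻².
N = √(6.6526 × 10⁻⁵) = 8.1563 × 10⁻³ rad s⁻¹ → T = 2π/N = 770.35 s ≈ 770 s.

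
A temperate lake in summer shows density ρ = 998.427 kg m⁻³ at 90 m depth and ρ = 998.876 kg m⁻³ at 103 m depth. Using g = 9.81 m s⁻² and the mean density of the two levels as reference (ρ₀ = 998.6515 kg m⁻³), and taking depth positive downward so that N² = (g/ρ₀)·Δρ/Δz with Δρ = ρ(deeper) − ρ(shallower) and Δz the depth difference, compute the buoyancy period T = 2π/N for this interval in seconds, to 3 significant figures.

Δρ = 998.876 − 998.427 = 0.449 kg m⁻³ over Δz = 103 − 90 = 13 m.
N² = (9.81/998.6515) × (0.449/13) = 3.3928 × 10⁻⁴ s⁻².
N = √(3.3928 × 10⁻⁴) = 0.018420 rad s⁻¹, so T = 2π/N = 341.11 s ≈ 341 s.

341 s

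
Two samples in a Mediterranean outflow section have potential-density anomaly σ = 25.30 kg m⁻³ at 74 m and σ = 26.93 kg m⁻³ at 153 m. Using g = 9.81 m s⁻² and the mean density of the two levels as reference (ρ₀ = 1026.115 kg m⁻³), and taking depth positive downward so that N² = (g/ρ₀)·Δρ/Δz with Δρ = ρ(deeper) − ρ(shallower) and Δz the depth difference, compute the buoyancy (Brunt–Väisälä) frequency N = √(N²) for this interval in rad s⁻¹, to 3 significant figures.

0.0140 rad s⁻¹

Δρ = 1026.93 − 1025.30 = 1.63 kg m⁻³ over Δz = 153 − 74 = 79 m.
N² = (9.81/1026.115) × (1.63/79) = 1.9726 × 10⁻⁴ s⁻².
N = √(1.9726 × 10⁻⁴) = 0.014045 rad s⁻¹ ≈ 0.0140 rad s⁻¹.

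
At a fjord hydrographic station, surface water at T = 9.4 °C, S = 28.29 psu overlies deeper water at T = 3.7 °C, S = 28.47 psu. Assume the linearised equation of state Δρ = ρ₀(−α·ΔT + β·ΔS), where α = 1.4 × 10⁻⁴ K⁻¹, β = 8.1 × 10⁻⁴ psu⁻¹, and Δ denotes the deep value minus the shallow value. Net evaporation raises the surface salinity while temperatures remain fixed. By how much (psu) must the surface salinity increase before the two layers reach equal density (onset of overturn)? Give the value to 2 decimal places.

1.17 psu

Neutral buoyancy requires −α(T_deep − T_surf) + β(S_deep − S_surf′) = 0.
S_surf′ = S_deep − (α/β)·ΔT = 28.47 − (1.4 × 10⁻⁴/8.1 × 10⁻⁴)·(-5.7) = 29.4552 psu.
Increase required: 29.4552 − 28.29 = 1.1652 psu.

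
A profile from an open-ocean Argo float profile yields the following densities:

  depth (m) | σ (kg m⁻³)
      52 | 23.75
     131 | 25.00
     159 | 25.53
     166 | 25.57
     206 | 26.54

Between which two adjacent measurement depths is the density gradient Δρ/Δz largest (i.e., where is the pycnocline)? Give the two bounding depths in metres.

166–206 m

Compute the density gradient over each adjacent pair:
  52–131 m: Δρ/Δz = 1.25/79 = 0.016 kg m⁻⁴
  131–159 m: Δρ/Δz = 0.53/28 = 0.019 kg m⁻⁴
  159–166 m: Δρ/Δz = 0.04/7 = 5.7 × 10⁻³ kg m⁻⁴
  166–206 m: Δρ/Δz = 0.97/40 = 0.024 kg m⁻⁴
The largest gradient is in the 166–206 m interval — the pycnocline.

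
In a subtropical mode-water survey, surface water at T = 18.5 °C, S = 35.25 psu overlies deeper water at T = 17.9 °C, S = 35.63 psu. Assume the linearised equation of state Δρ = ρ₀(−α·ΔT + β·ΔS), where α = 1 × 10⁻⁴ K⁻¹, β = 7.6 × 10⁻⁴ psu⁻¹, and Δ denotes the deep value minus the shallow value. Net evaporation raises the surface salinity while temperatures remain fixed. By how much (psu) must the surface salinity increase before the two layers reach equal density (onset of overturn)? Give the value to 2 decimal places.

0.46 psu

Neutral buoyancy requires −α(T_deep − T_surf) + β(S_deep − S_surf′) = 0.
S_surf′ = S_deep − (α/β)·ΔT = 35.63 − (1 × 10⁻⁴/7.6 × 10⁻⁴)·(-0.6) = 35.7089 psu.
Increase required: 35.7089 − 35.25 = 0.4589 psu.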